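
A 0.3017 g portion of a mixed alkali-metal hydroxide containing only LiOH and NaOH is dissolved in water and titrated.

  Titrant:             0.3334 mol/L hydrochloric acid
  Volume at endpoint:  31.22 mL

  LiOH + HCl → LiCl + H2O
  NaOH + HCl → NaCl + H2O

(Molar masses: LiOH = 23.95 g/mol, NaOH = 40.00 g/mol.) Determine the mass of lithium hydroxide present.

0.1711 g

n(HCl) = 0.03122 × 0.3334 = 0.01041 mol
Let x = n(LiOH), y = n(NaOH).
Titrant: 1x + 1y = 0.01041;  mass: 23.95x + 40.00y = 0.3017
Solving, x = 7.143 × 10^-3 mol, y = 3.265 × 10^-3 mol
mass of LiOH = 7.143 × 10^-3 × 23.95 = 0.1711 g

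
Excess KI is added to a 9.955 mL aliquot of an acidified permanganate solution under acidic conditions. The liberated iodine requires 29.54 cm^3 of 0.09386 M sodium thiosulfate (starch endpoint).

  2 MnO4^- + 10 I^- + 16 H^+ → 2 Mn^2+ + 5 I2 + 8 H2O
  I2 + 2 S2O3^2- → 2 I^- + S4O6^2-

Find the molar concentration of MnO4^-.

0.05570 M

n(S2O3^2-) = 0.02954 × 0.09386 = 2.773 × 10^-3 mol
n(I2) = n(S2O3^2-)/2 = 1.386 × 10^-3 mol
From the 2:5 ratio, n(MnO4^-) in the aliquot = 2/5 × 1.386 × 10^-3 = 5.545 × 10^-4 mol
[MnO4^-] = 5.545 × 10^-4 / 0.009955 = 0.05570 mol/L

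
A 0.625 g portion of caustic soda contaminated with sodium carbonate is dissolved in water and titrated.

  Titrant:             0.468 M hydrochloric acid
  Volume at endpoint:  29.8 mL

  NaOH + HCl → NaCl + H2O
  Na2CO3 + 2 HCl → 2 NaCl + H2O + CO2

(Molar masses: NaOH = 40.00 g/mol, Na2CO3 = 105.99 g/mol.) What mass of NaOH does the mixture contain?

0.351 g

n(HCl) = 0.0298 × 0.468 = 0.0139 mol
Let x = n(NaOH), y = n(Na2CO3).
Titrant: 1x + 2y = 0.0139;  mass: 40.00x + 105.99y = 0.625
Solving, x = 8.78 × 10^-3 mol, y = 2.58 × 10^-3 mol
mass of NaOH = 8.78 × 10^-3 × 40.00 = 0.351 g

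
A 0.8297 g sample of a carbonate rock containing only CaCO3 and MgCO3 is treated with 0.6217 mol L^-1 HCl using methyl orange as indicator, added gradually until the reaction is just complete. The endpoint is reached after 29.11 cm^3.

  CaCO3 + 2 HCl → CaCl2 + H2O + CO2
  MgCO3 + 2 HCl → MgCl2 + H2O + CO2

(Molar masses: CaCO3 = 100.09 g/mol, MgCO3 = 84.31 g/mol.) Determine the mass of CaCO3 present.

n(HCl) = 0.02911 × 0.6217 = 0.01810 mol
Let x = n(CaCO3), y = n(MgCO3).
Titrant: 2x + 2y = 0.01810;  mass: 100.09x + 84.31y = 0.8297
Solving, x = 4.233 × 10^-3 mol, y = 4.816 × 10^-3 mol
mass of CaCO3 = 4.233 × 10^-3 × 100.09 = 0.4237 g

0.4237 g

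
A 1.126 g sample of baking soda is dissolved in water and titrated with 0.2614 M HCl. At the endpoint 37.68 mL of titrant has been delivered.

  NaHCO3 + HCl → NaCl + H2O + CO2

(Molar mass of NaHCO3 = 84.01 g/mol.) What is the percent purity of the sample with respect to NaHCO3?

73.49 %

n(HCl) = 0.03768 L × 0.2614 mol/L = 9.850 × 10^-3 mol
n(NaHCO3) = 9.850 × 10^-3 mol (1:1 ratio)
mass of NaHCO3 = 9.850 × 10^-3 × 84.01 g/mol = 0.8275 g
% NaHCO3 = 0.8275 / 1.126 × 100 = 73.49 %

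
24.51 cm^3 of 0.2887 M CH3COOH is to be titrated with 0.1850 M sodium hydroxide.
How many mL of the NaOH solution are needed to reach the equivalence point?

38.25 mL

CH3COOH + NaOH → CH3COONa + H2O
n(CH3COOH) = 0.02451 L × 0.2887 mol/L = 7.076 × 10^-3 mol
n(NaOH) = 7.076 × 10^-3 mol (1:1 stoichiometry)
V(NaOH) = 7.076 × 10^-3 mol / 0.1850 mol/L = 0.03825 L = 38.25 mL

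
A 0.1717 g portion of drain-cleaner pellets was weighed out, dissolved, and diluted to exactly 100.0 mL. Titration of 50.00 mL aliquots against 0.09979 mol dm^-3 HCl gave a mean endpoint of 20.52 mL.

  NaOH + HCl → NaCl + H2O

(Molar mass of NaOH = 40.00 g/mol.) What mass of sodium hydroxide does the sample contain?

0.1638 g

n(HCl) per titration = 0.02052 × 0.09979 = 2.048 × 10^-3 mol
n(NaOH) in each aliquot = 2.048 × 10^-3 mol (1:1 ratio)
n(NaOH) in the whole flask = 2.048 × 10^-3 × 100.0/50.00 = 4.095 × 10^-3 mol
mass of NaOH = 4.095 × 10^-3 × 40.00 = 0.1638 g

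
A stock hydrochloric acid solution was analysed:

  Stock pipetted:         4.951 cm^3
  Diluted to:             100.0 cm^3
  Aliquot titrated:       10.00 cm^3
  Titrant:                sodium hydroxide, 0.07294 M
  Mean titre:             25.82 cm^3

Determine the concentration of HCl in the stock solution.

HCl + NaOH → NaCl + H2O
n(NaOH) = 0.02582 × 0.07294 = 1.883 × 10^-3 mol
n(HCl) in the aliquot = 1.883 × 10^-3 mol (1:1 ratio)
[HCl]_dilute = 1.883 × 10^-3 / 0.01000 = 0.1883 mol/L
Dilution factor = 100.0 / 4.951 = 20.20
[HCl]_stock = 0.1883 × 20.20 = 3.804 mol/L

3.804 M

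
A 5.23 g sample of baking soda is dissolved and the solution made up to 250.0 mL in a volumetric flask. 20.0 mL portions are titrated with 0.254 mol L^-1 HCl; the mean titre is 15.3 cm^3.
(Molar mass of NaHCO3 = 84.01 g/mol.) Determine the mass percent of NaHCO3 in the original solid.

NaHCO3 + HCl → NaCl + H2O + CO2
n(HCl) per titration = 0.0153 × 0.254 = 3.89 × 10^-3 mol
n(NaHCO3) in each aliquot = 3.89 × 10^-3 mol (1:1 ratio)
n(NaHCO3) in the whole flask = 3.89 × 10^-3 × 250.0/20.0 = 0.0486 mol
mass of NaHCO3 = 0.0486 × 84.01 = 4.08 g
% NaHCO3 = 4.08 / 5.23 × 100 = 78.0 %

78.0 %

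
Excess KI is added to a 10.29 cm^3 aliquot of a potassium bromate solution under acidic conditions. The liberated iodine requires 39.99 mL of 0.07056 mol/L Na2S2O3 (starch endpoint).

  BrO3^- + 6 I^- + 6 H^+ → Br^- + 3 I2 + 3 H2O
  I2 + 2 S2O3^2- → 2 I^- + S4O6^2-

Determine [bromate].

n(S2O3^2-) = 0.03999 × 0.07056 = 2.822 × 10^-3 mol
n(I2) = n(S2O3^2-)/2 = 1.411 × 10^-3 mol
From the 1:3 ratio, n(BrO3^-) in the aliquot = 1/3 × 1.411 × 10^-3 = 4.703 × 10^-4 mol
[BrO3^-] = 4.703 × 10^-4 / 0.01029 = 0.04570 mol/L

0.04570 mol/L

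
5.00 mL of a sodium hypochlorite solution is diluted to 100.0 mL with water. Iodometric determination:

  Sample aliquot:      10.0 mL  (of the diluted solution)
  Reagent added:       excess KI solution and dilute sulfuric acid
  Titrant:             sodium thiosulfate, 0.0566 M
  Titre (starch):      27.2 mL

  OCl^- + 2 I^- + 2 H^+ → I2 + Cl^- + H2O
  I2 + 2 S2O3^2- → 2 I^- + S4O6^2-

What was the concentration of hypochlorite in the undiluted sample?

1.54 M

n(S2O3^2-) = 0.0272 × 0.0566 = 1.54 × 10^-3 mol
n(I2) = n(S2O3^2-)/2 = 7.70 × 10^-4 mol
n(OCl^-) in the aliquot = 7.70 × 10^-4 mol (1:1 ratio)
[OCl^-]_dilute = 7.70 × 10^-4 / 0.0100 = 0.0770 mol/L
[OCl^-]_original = 0.0770 × 100.0/5.00 = 1.54 mol/L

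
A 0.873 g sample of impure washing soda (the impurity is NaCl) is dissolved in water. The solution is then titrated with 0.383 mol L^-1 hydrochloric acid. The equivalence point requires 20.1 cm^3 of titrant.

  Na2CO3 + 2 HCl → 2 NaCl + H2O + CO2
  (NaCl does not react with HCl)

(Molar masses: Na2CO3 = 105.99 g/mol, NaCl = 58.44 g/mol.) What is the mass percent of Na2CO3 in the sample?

46.7 %

n(HCl) = 0.0201 × 0.383 = 7.70 × 10^-3 mol
Let x = n(Na2CO3), y = n(NaCl).
Titrant: 2x = 7.70 × 10^-3;  mass: 105.99x + 58.44y = 0.873
Solving, x = 3.85 × 10^-3 mol, y = 7.96 × 10^-3 mol
mass of Na2CO3 = 3.85 × 10^-3 × 105.99 = 0.408 g
% Na2CO3 = 0.408 / 0.873 × 100 = 46.7 %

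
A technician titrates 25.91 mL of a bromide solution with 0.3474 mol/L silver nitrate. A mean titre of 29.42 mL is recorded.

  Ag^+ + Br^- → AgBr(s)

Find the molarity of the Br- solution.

n(AgNO3) = 0.02942 L × 0.3474 mol/L = 0.01022 mol
n(Br-) = 0.01022 mol (1:1 mole ratio)
[Br-] = 0.01022 mol / 0.02591 L = 0.3945 mol/L

0.3945 mol/L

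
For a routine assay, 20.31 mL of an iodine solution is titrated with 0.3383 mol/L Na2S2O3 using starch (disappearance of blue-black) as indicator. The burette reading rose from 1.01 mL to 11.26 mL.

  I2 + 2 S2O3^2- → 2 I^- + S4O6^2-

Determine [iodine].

n(Na2S2O3) = 0.01025 L × 0.3383 mol/L = 3.468 × 10^-3 mol
From the 1:2 mole ratio, n(I2) = 1/2 × 3.468 × 10^-3 = 1.734 × 10^-3 mol
[I2] = 1.734 × 10^-3 mol / 0.02031 L = 0.08537 mol/L

0.08537 mol/L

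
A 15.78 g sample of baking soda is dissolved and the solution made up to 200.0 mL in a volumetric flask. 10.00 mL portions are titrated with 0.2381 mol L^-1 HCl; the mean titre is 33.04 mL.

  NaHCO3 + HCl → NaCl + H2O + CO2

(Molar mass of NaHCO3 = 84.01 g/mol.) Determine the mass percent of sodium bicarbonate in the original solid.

83.76 %

n(HCl) per titration = 0.03304 × 0.2381 = 7.867 × 10^-3 mol
n(NaHCO3) in each aliquot = 7.867 × 10^-3 mol (1:1 ratio)
n(NaHCO3) in the whole flask = 7.867 × 10^-3 × 200.0/10.00 = 0.1573 mol
mass of NaHCO3 = 0.1573 × 84.01 = 13.22 g
% NaHCO3 = 13.22 / 15.78 × 100 = 83.76 %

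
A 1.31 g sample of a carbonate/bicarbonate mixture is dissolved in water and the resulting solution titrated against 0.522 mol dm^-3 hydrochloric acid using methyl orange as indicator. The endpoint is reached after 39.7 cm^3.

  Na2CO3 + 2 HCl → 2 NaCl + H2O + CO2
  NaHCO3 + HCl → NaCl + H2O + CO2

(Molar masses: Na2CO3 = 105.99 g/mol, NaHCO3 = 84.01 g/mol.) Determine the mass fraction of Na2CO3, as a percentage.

56.2 %

n(HCl) = 0.0397 × 0.522 = 0.0207 mol
Let x = n(Na2CO3), y = n(NaHCO3).
Titrant: 2x + 1y = 0.0207;  mass: 105.99x + 84.01y = 1.31
Solving, x = 6.95 × 10^-3 mol, y = 6.83 × 10^-3 mol
mass of Na2CO3 = 6.95 × 10^-3 × 105.99 = 0.736 g
% Na2CO3 = 0.736 / 1.31 × 100 = 56.2 %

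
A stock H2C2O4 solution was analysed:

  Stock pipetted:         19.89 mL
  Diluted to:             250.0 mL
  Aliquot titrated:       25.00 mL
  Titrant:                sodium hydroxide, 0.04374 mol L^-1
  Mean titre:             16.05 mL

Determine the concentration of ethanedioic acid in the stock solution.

0.1765 mol/L

H2C2O4 + 2 NaOH → Na2C2O4 + 2 H2O
n(NaOH) = 0.01605 × 0.04374 = 7.020 × 10^-4 mol
From the 1:2 ratio, n(H2C2O4) in the aliquot = 1/2 × 7.020 × 10^-4 = 3.510 × 10^-4 mol
[H2C2O4]_dilute = 3.510 × 10^-4 / 0.02500 = 0.01404 mol/L
Dilution factor = 250.0 / 19.89 = 12.57
[H2C2O4]_stock = 0.01404 × 12.57 = 0.1765 mol/L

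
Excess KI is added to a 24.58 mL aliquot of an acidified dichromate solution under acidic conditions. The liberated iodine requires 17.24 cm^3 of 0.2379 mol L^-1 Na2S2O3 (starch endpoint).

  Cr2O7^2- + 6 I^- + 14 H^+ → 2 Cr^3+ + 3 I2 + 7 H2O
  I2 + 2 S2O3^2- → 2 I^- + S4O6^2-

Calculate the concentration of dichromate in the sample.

n(S2O3^2-) = 0.01724 × 0.2379 = 4.101 × 10^-3 mol
n(I2) = n(S2O3^2-)/2 = 2.051 × 10^-3 mol
From the 1:3 ratio, n(Cr2O7^2-) in the aliquot = 1/3 × 2.051 × 10^-3 = 6.836 × 10^-4 mol
[Cr2O7^2-] = 6.836 × 10^-4 / 0.02458 = 0.02781 mol/L

0.02781 mol/L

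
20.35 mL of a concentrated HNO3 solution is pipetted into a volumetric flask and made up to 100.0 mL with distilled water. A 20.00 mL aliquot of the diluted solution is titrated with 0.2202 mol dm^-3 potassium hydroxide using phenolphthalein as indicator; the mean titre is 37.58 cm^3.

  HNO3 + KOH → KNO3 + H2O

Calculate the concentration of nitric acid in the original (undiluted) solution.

n(KOH) = 0.03758 × 0.2202 = 8.275 × 10^-3 mol
n(HNO3) in the aliquot = 8.275 × 10^-3 mol (1:1 ratio)
[HNO3]_dilute = 8.275 × 10^-3 / 0.02000 = 0.4138 mol/L
Dilution factor = 100.0 / 20.35 = 4.914
[HNO3]_stock = 0.4138 × 4.914 = 2.033 mol/L

2.033 mol/L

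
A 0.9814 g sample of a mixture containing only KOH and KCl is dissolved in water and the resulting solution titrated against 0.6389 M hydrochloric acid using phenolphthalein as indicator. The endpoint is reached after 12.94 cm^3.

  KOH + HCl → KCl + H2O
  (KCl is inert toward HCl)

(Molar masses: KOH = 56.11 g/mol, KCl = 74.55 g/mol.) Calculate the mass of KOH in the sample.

0.4639 g

n(HCl) = 0.01294 × 0.6389 = 8.267 × 10^-3 mol
Let x = n(KOH), y = n(KCl).
Titrant: 1x = 8.267 × 10^-3;  mass: 56.11x + 74.55y = 0.9814
Solving, x = 8.267 × 10^-3 mol, y = 6.942 × 10^-3 mol
mass of KOH = 8.267 × 10^-3 × 56.11 = 0.4639 g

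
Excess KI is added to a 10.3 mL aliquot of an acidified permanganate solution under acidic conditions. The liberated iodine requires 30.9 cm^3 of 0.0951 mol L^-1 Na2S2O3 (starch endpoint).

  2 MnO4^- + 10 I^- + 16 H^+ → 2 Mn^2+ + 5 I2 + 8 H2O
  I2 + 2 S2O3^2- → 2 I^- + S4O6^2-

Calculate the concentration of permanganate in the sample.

n(S2O3^2-) = 0.0309 × 0.0951 = 2.94 × 10^-3 mol
n(I2) = n(S2O3^2-)/2 = 1.47 × 10^-3 mol
From the 2:5 ratio, n(MnO4^-) in the aliquot = 2/5 × 1.47 × 10^-3 = 5.88 × 10^-4 mol
[MnO4^-] = 5.88 × 10^-4 / 0.0103 = 0.0571 mol/L

0.0571 mol/L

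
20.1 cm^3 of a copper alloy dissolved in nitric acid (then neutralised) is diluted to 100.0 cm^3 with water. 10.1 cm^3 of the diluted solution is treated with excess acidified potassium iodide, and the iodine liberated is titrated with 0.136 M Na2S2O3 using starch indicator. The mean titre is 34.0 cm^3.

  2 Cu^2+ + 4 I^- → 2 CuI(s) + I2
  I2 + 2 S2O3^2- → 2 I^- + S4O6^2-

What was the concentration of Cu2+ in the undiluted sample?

n(S2O3^2-) = 0.0340 × 0.136 = 4.62 × 10^-3 mol
n(I2) = n(S2O3^2-)/2 = 2.31 × 10^-3 mol
From the 2:1 ratio, n(Cu2+) in the aliquot = 2/1 × 2.31 × 10^-3 = 4.62 × 10^-3 mol
[Cu2+]_dilute = 4.62 × 10^-3 / 0.0101 = 0.458 mol/L
[Cu2+]_original = 0.458 × 100.0/20.1 = 2.28 mol/L

2.28 M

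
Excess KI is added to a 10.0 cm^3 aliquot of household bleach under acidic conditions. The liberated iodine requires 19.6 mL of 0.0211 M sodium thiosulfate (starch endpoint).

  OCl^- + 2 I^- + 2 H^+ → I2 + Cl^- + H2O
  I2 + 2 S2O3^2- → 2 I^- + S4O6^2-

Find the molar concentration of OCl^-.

0.0207 M

n(S2O3^2-) = 0.0196 × 0.0211 = 4.14 × 10^-4 mol
n(I2) = n(S2O3^2-)/2 = 2.07 × 10^-4 mol
n(OCl^-) in the aliquot = 2.07 × 10^-4 mol (1:1 ratio)
[OCl^-] = 2.07 × 10^-4 / 0.0100 = 0.0207 mol/L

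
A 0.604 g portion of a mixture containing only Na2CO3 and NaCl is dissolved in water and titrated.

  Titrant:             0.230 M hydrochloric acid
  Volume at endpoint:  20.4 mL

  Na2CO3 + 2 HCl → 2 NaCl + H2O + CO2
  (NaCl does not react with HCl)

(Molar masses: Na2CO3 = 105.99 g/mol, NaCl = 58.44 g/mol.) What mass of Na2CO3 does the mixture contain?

0.249 g

n(HCl) = 0.0204 × 0.230 = 4.69 × 10^-3 mol
Let x = n(Na2CO3), y = n(NaCl).
Titrant: 2x = 4.69 × 10^-3;  mass: 105.99x + 58.44y = 0.604
Solving, x = 2.35 × 10^-3 mol, y = 6.08 × 10^-3 mol
mass of Na2CO3 = 2.35 × 10^-3 × 105.99 = 0.249 g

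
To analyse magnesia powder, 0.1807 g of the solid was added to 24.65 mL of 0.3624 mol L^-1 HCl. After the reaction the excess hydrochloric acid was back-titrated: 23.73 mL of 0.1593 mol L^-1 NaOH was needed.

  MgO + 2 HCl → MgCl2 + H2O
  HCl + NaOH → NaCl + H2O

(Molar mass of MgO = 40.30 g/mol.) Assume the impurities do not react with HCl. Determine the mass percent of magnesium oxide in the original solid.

n(HCl) added = 0.02465 × 0.3624 = 8.933 × 10^-3 mol
n(NaOH) used in back-titration = 0.02373 × 0.1593 = 3.780 × 10^-3 mol
n(HCl) left over = 3.780 × 10^-3 mol (1:1 ratio)
n(HCl) consumed by analyte = 8.933 × 10^-3 − 3.780 × 10^-3 = 5.153 × 10^-3 mol
From the 1:2 ratio, n(MgO) = 1/2 × 5.153 × 10^-3 = 2.576 × 10^-3 mol
mass of MgO = 2.576 × 10^-3 × 40.30 = 0.1038 g
% MgO = 0.1038 / 0.1807 × 100 = 57.46 %

57.46 %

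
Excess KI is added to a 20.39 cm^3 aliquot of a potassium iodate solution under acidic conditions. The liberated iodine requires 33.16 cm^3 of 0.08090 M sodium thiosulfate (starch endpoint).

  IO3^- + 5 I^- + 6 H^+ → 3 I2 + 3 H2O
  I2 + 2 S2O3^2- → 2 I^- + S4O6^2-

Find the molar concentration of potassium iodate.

n(S2O3^2-) = 0.03316 × 0.08090 = 2.683 × 10^-3 mol
n(I2) = n(S2O3^2-)/2 = 1.341 × 10^-3 mol
From the 1:3 ratio, n(IO3^-) in the aliquot = 1/3 × 1.341 × 10^-3 = 4.471 × 10^-4 mol
[IO3^-] = 4.471 × 10^-4 / 0.02039 = 0.02193 mol/L

0.02193 M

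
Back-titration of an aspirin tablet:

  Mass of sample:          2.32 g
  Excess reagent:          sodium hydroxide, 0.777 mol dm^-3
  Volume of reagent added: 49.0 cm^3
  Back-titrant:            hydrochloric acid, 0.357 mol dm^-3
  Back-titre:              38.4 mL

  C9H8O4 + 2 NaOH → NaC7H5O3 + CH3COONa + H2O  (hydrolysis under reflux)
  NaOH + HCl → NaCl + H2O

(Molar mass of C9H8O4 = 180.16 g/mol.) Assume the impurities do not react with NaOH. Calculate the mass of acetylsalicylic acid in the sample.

2.19 g

n(NaOH) added = 0.0490 × 0.777 = 0.0381 mol
n(HCl) used in back-titration = 0.0384 × 0.357 = 0.0137 mol
n(NaOH) left over = 0.0137 mol (1:1 ratio)
n(NaOH) consumed by analyte = 0.0381 − 0.0137 = 0.0244 mol
From the 1:2 ratio, n(C9H8O4) = 1/2 × 0.0244 = 0.0122 mol
mass of C9H8O4 = 0.0122 × 180.16 = 2.19 g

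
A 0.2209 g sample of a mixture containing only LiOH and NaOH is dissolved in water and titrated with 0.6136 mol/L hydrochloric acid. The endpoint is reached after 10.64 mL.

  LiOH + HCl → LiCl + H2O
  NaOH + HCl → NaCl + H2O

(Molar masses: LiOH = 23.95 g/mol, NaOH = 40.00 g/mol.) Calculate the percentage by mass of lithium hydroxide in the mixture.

27.19 %

n(HCl) = 0.01064 × 0.6136 = 6.529 × 10^-3 mol
Let x = n(LiOH), y = n(NaOH).
Titrant: 1x + 1y = 6.529 × 10^-3;  mass: 23.95x + 40.00y = 0.2209
Solving, x = 2.508 × 10^-3 mol, y = 4.021 × 10^-3 mol
mass of LiOH = 2.508 × 10^-3 × 23.95 = 0.06006 g
% LiOH = 0.06006 / 0.2209 × 100 = 27.19 %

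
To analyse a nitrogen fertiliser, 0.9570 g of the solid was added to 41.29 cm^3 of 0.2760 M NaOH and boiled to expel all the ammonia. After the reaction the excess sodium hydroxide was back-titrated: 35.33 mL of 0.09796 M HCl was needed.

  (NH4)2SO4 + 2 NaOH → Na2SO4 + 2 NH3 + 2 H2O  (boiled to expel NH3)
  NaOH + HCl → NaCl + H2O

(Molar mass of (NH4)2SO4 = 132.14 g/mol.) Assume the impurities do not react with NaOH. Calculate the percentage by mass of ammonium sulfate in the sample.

n(NaOH) added = 0.04129 × 0.2760 = 0.01140 mol
n(HCl) used in back-titration = 0.03533 × 0.09796 = 3.461 × 10^-3 mol
n(NaOH) left over = 3.461 × 10^-3 mol (1:1 ratio)
n(NaOH) consumed by analyte = 0.01140 − 3.461 × 10^-3 = 7.935 × 10^-3 mol
From the 1:2 ratio, n((NH4)2SO4) = 1/2 × 7.935 × 10^-3 = 3.968 × 10^-3 mol
mass of (NH4)2SO4 = 3.968 × 10^-3 × 132.14 = 0.5243 g
% (NH4)2SO4 = 0.5243 / 0.9570 × 100 = 54.78 %

54.78 %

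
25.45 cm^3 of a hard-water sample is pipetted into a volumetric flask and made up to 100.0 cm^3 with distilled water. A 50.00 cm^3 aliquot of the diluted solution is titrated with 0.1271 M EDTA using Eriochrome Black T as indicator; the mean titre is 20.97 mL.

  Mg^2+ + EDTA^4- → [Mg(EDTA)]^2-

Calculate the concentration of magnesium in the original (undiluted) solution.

n(EDTA) = 0.02097 × 0.1271 = 2.665 × 10^-3 mol
n(Mg2+) in the aliquot = 2.665 × 10^-3 mol (1:1 ratio)
[Mg2+]_dilute = 2.665 × 10^-3 / 0.05000 = 0.05331 mol/L
Dilution factor = 100.0 / 25.45 = 3.929
[Mg2+]_stock = 0.05331 × 3.929 = 0.2095 mol/L

0.2095 M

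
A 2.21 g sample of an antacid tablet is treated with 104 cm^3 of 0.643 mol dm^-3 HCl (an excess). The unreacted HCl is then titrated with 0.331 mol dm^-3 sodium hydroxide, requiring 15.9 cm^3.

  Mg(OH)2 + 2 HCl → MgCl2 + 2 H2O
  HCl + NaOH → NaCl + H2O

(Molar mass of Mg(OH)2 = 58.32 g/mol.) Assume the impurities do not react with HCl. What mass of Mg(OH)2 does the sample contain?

n(HCl) added = 0.104 × 0.643 = 0.0669 mol
n(NaOH) used in back-titration = 0.0159 × 0.331 = 5.26 × 10^-3 mol
n(HCl) left over = 5.26 × 10^-3 mol (1:1 ratio)
n(HCl) consumed by analyte = 0.0669 − 5.26 × 10^-3 = 0.0616 mol
From the 1:2 ratio, n(Mg(OH)2) = 1/2 × 0.0616 = 0.0308 mol
mass of Mg(OH)2 = 0.0308 × 58.32 = 1.80 g

1.80 g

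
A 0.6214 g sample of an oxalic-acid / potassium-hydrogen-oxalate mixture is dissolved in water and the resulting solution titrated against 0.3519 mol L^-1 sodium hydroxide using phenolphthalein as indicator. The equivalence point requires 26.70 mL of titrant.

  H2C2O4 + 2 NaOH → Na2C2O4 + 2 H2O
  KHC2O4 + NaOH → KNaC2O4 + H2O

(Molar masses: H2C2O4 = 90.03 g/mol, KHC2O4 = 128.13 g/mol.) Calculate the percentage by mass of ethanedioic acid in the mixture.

n(NaOH) = 0.02670 × 0.3519 = 9.396 × 10^-3 mol
Let x = n(H2C2O4), y = n(KHC2O4).
Titrant: 2x + 1y = 9.396 × 10^-3;  mass: 90.03x + 128.13y = 0.6214
Solving, x = 3.504 × 10^-3 mol, y = 2.388 × 10^-3 mol
mass of H2C2O4 = 3.504 × 10^-3 × 90.03 = 0.3155 g
% H2C2O4 = 0.3155 / 0.6214 × 100 = 50.77 %

50.77 %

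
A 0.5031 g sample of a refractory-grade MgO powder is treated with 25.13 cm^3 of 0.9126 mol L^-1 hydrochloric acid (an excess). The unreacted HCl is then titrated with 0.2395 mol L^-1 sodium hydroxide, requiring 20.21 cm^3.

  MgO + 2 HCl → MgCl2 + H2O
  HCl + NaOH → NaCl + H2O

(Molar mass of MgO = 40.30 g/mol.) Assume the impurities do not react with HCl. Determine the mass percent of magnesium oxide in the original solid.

n(HCl) added = 0.02513 × 0.9126 = 0.02293 mol
n(NaOH) used in back-titration = 0.02021 × 0.2395 = 4.840 × 10^-3 mol
n(HCl) left over = 4.840 × 10^-3 mol (1:1 ratio)
n(HCl) consumed by analyte = 0.02293 − 4.840 × 10^-3 = 0.01809 mol
From the 1:2 ratio, n(MgO) = 1/2 × 0.01809 = 9.047 × 10^-3 mol
mass of MgO = 9.047 × 10^-3 × 40.30 = 0.3646 g
% MgO = 0.3646 / 0.5031 × 100 = 72.47 %

72.47 %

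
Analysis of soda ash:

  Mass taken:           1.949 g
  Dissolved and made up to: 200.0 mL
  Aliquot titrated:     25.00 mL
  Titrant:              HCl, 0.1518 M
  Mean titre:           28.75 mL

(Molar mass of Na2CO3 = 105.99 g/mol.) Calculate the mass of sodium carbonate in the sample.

Na2CO3 + 2 HCl → 2 NaCl + H2O + CO2
n(HCl) per titration = 0.02875 × 0.1518 = 4.364 × 10^-3 mol
From the 1:2 ratio, n(Na2CO3) in each aliquot = 1/2 × 4.364 × 10^-3 = 2.182 × 10^-3 mol
n(Na2CO3) in the whole flask = 2.182 × 10^-3 × 200.0/25.00 = 0.01746 mol
mass of Na2CO3 = 0.01746 × 105.99 = 1.850 g

1.850 g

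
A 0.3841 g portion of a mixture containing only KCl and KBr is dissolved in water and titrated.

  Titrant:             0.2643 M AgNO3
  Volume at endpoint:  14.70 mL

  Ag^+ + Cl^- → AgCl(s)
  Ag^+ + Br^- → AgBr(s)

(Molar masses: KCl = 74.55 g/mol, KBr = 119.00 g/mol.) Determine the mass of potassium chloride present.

n(AgNO3) = 0.01470 × 0.2643 = 3.885 × 10^-3 mol
Let x = n(KCl), y = n(KBr).
Titrant: 1x + 1y = 3.885 × 10^-3;  mass: 74.55x + 119.00y = 0.3841
Solving, x = 1.760 × 10^-3 mol, y = 2.125 × 10^-3 mol
mass of KCl = 1.760 × 10^-3 × 74.55 = 0.1312 g

0.1312 g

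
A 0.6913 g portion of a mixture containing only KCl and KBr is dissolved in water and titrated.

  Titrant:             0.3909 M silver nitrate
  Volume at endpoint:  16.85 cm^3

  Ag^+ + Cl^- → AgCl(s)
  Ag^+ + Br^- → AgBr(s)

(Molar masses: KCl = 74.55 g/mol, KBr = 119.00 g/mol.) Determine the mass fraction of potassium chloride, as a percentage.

n(AgNO3) = 0.01685 × 0.3909 = 6.587 × 10^-3 mol
Let x = n(KCl), y = n(KBr).
Titrant: 1x + 1y = 6.587 × 10^-3;  mass: 74.55x + 119.00y = 0.6913
Solving, x = 2.081 × 10^-3 mol, y = 4.505 × 10^-3 mol
mass of KCl = 2.081 × 10^-3 × 74.55 = 0.1552 g
% KCl = 0.1552 / 0.6913 × 100 = 22.44 %

22.44 %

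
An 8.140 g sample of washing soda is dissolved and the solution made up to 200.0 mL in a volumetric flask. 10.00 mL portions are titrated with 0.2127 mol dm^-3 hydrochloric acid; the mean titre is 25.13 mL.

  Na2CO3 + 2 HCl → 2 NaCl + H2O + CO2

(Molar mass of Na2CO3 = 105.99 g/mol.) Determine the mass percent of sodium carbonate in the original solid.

n(HCl) per titration = 0.02513 × 0.2127 = 5.345 × 10^-3 mol
From the 1:2 ratio, n(Na2CO3) in each aliquot = 1/2 × 5.345 × 10^-3 = 2.673 × 10^-3 mol
n(Na2CO3) in the whole flask = 2.673 × 10^-3 × 200.0/10.00 = 0.05345 mol
mass of Na2CO3 = 0.05345 × 105.99 = 5.665 g
% Na2CO3 = 5.665 / 8.140 × 100 = 69.60 %

69.60 %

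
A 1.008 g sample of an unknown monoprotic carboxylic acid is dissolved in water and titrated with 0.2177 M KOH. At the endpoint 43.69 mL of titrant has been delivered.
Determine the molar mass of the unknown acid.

n(KOH) = 0.04369 L × 0.2177 mol/L = 9.511 × 10^-3 mol
n(HA) = 9.511 × 10^-3 mol (1:1 ratio)
M = m / n = 1.008 g / 9.511 × 10^-3 mol = 106.0 g/mol

106.0 g/mol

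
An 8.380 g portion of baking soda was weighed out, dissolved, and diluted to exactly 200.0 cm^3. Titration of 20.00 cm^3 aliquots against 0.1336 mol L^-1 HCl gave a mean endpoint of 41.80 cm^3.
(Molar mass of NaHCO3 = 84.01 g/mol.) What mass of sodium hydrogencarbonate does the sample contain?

NaHCO3 + HCl → NaCl + H2O + CO2
n(HCl) per titration = 0.04180 × 0.1336 = 5.584 × 10^-3 mol
n(NaHCO3) in each aliquot = 5.584 × 10^-3 mol (1:1 ratio)
n(NaHCO3) in the whole flask = 5.584 × 10^-3 × 200.0/20.00 = 0.05584 mol
mass of NaHCO3 = 0.05584 × 84.01 = 4.692 g

4.692 g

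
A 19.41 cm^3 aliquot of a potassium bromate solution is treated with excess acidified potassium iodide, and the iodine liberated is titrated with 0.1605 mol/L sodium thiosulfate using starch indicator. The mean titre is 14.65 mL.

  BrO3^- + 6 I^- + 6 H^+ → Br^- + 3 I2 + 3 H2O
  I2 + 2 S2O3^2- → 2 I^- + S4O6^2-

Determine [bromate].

0.02019 mol/L

n(S2O3^2-) = 0.01465 × 0.1605 = 2.351 × 10^-3 mol
n(I2) = n(S2O3^2-)/2 = 1.176 × 10^-3 mol
From the 1:3 ratio, n(BrO3^-) in the aliquot = 1/3 × 1.176 × 10^-3 = 3.919 × 10^-4 mol
[BrO3^-] = 3.919 × 10^-4 / 0.01941 = 0.02019 mol/L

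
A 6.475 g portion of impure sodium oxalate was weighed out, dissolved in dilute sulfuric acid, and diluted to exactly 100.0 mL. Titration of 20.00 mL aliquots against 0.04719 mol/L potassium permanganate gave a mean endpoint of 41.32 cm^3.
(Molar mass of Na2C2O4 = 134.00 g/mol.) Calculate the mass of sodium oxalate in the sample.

2 MnO4^- + 5 C2O4^2- + 16 H^+ → 2 Mn^2+ + 10 CO2 + 8 H2O
n(KMnO4) per titration = 0.04132 × 0.04719 = 1.950 × 10^-3 mol
From the 5:2 ratio, n(Na2C2O4) in each aliquot = 5/2 × 1.950 × 10^-3 = 4.875 × 10^-3 mol
n(Na2C2O4) in the whole flask = 4.875 × 10^-3 × 100.0/20.00 = 0.02437 mol
mass of Na2C2O4 = 0.02437 × 134.00 = 3.266 g

3.266 g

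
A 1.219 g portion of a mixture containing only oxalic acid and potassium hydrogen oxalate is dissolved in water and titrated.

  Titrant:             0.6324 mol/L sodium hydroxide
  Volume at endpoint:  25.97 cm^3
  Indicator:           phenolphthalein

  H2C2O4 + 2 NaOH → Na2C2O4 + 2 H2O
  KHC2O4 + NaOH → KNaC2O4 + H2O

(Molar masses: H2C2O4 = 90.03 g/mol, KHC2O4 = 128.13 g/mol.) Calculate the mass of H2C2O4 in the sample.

n(NaOH) = 0.02597 × 0.6324 = 0.01642 mol
Let x = n(H2C2O4), y = n(KHC2O4).
Titrant: 2x + 1y = 0.01642;  mass: 90.03x + 128.13y = 1.219
Solving, x = 5.326 × 10^-3 mol, y = 5.772 × 10^-3 mol
mass of H2C2O4 = 5.326 × 10^-3 × 90.03 = 0.4795 g

0.4795 g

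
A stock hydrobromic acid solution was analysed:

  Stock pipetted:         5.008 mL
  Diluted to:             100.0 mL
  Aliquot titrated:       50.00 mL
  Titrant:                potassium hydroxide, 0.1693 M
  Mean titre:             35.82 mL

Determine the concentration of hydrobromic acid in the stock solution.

HBr + KOH → KBr + H2O
n(KOH) = 0.03582 × 0.1693 = 6.064 × 10^-3 mol
n(HBr) in the aliquot = 6.064 × 10^-3 mol (1:1 ratio)
[HBr]_dilute = 6.064 × 10^-3 / 0.05000 = 0.1213 mol/L
Dilution factor = 100.0 / 5.008 = 19.97
[HBr]_stock = 0.1213 × 19.97 = 2.422 mol/L

2.422 M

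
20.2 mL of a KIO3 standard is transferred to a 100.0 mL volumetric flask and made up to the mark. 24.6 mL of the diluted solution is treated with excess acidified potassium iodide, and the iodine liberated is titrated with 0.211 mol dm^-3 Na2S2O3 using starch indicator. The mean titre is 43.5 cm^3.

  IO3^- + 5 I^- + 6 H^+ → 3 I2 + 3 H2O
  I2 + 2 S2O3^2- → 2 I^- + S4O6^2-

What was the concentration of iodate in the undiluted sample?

n(S2O3^2-) = 0.0435 × 0.211 = 9.18 × 10^-3 mol
n(I2) = n(S2O3^2-)/2 = 4.59 × 10^-3 mol
From the 1:3 ratio, n(IO3^-) in the aliquot = 1/3 × 4.59 × 10^-3 = 1.53 × 10^-3 mol
[IO3^-]_dilute = 1.53 × 10^-3 / 0.0246 = 0.0622 mol/L
[IO3^-]_original = 0.0622 × 100.0/20.2 = 0.308 mol/L

0.308 mol/L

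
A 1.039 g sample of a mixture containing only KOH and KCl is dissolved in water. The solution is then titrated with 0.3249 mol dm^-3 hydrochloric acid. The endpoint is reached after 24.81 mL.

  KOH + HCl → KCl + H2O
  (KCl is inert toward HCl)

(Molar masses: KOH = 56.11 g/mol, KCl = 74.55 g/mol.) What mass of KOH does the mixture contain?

0.4523 g

n(HCl) = 0.02481 × 0.3249 = 8.061 × 10^-3 mol
Let x = n(KOH), y = n(KCl).
Titrant: 1x = 8.061 × 10^-3;  mass: 56.11x + 74.55y = 1.039
Solving, x = 8.061 × 10^-3 mol, y = 7.870 × 10^-3 mol
mass of KOH = 8.061 × 10^-3 × 56.11 = 0.4523 g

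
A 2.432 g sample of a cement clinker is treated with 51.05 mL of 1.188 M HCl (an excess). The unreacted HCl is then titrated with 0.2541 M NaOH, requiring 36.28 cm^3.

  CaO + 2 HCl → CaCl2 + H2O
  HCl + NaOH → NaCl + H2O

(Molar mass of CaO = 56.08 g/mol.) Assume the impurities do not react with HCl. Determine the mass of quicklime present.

1.442 g

n(HCl) added = 0.05105 × 1.188 = 0.06065 mol
n(NaOH) used in back-titration = 0.03628 × 0.2541 = 9.219 × 10^-3 mol
n(HCl) left over = 9.219 × 10^-3 mol (1:1 ratio)
n(HCl) consumed by analyte = 0.06065 − 9.219 × 10^-3 = 0.05143 mol
From the 1:2 ratio, n(CaO) = 1/2 × 0.05143 = 0.02571 mol
mass of CaO = 0.02571 × 56.08 = 1.442 g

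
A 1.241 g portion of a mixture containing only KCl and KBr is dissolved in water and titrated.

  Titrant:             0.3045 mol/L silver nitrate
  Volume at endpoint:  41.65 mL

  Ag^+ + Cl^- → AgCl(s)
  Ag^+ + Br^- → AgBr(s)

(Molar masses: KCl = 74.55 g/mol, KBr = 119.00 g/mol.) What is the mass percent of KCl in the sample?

36.25 %

n(AgNO3) = 0.04165 × 0.3045 = 0.01268 mol
Let x = n(KCl), y = n(KBr).
Titrant: 1x + 1y = 0.01268;  mass: 74.55x + 119.00y = 1.241
Solving, x = 6.034 × 10^-3 mol, y = 6.648 × 10^-3 mol
mass of KCl = 6.034 × 10^-3 × 74.55 = 0.4498 g
% KCl = 0.4498 / 1.241 × 100 = 36.25 %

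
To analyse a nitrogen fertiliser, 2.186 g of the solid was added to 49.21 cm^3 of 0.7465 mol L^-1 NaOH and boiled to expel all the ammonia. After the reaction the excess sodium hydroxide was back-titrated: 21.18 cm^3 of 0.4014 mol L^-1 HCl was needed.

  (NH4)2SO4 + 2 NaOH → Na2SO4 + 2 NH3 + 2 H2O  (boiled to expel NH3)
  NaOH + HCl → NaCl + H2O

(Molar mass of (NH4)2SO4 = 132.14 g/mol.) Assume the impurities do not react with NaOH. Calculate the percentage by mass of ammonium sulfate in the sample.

85.33 %

n(NaOH) added = 0.04921 × 0.7465 = 0.03674 mol
n(HCl) used in back-titration = 0.02118 × 0.4014 = 8.502 × 10^-3 mol
n(NaOH) left over = 8.502 × 10^-3 mol (1:1 ratio)
n(NaOH) consumed by analyte = 0.03674 − 8.502 × 10^-3 = 0.02823 mol
From the 1:2 ratio, n((NH4)2SO4) = 1/2 × 0.02823 = 0.01412 mol
mass of (NH4)2SO4 = 0.01412 × 132.14 = 1.865 g
% (NH4)2SO4 = 1.865 / 2.186 × 100 = 85.33 %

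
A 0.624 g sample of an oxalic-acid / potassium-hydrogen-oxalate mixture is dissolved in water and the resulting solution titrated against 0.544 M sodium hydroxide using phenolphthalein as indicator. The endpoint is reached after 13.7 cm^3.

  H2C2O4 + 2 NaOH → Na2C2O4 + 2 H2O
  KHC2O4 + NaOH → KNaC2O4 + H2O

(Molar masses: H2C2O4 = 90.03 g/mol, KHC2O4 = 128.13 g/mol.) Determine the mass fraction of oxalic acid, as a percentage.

28.7 %

n(NaOH) = 0.0137 × 0.544 = 7.45 × 10^-3 mol
Let x = n(H2C2O4), y = n(KHC2O4).
Titrant: 2x + 1y = 7.45 × 10^-3;  mass: 90.03x + 128.13y = 0.624
Solving, x = 1.99 × 10^-3 mol, y = 3.47 × 10^-3 mol
mass of H2C2O4 = 1.99 × 10^-3 × 90.03 = 0.179 g
% H2C2O4 = 0.179 / 0.624 × 100 = 28.7 %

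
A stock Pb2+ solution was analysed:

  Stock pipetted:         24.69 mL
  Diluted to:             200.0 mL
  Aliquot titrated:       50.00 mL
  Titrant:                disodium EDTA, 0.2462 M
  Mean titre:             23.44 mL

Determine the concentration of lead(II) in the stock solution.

Pb^2+ + EDTA^4- → [Pb(EDTA)]^2-
n(EDTA) = 0.02344 × 0.2462 = 5.771 × 10^-3 mol
n(Pb2+) in the aliquot = 5.771 × 10^-3 mol (1:1 ratio)
[Pb2+]_dilute = 5.771 × 10^-3 / 0.05000 = 0.1154 mol/L
Dilution factor = 200.0 / 24.69 = 8.100
[Pb2+]_stock = 0.1154 × 8.100 = 0.9349 mol/L

0.9349 M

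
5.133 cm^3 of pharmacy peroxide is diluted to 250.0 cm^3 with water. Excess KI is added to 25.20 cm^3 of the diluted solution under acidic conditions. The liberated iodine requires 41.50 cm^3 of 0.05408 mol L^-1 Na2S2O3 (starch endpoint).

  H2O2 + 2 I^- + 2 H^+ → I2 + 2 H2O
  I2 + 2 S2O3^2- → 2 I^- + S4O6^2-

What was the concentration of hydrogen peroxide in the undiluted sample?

2.169 mol/L

n(S2O3^2-) = 0.04150 × 0.05408 = 2.244 × 10^-3 mol
n(I2) = n(S2O3^2-)/2 = 1.122 × 10^-3 mol
n(H2O2) in the aliquot = 1.122 × 10^-3 mol (1:1 ratio)
[H2O2]_dilute = 1.122 × 10^-3 / 0.02520 = 0.04453 mol/L
[H2O2]_original = 0.04453 × 250.0/5.133 = 2.169 mol/L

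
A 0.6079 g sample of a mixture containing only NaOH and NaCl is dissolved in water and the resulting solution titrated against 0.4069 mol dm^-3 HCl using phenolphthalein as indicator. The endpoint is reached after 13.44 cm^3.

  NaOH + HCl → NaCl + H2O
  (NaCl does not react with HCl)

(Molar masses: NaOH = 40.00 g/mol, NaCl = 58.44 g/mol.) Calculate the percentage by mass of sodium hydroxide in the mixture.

n(HCl) = 0.01344 × 0.4069 = 5.469 × 10^-3 mol
Let x = n(NaOH), y = n(NaCl).
Titrant: 1x = 5.469 × 10^-3;  mass: 40.00x + 58.44y = 0.6079
Solving, x = 5.469 × 10^-3 mol, y = 6.659 × 10^-3 mol
mass of NaOH = 5.469 × 10^-3 × 40.00 = 0.2187 g
% NaOH = 0.2187 / 0.6079 × 100 = 35.98 %

35.98 %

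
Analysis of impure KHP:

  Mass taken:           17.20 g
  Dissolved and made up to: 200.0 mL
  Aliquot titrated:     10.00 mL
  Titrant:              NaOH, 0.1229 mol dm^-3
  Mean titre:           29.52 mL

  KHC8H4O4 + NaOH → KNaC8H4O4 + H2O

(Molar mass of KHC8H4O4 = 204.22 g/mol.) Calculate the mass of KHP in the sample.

n(NaOH) per titration = 0.02952 × 0.1229 = 3.628 × 10^-3 mol
n(KHC8H4O4) in each aliquot = 3.628 × 10^-3 mol (1:1 ratio)
n(KHC8H4O4) in the whole flask = 3.628 × 10^-3 × 200.0/10.00 = 0.07256 mol
mass of KHC8H4O4 = 0.07256 × 204.22 = 14.82 g

14.82 g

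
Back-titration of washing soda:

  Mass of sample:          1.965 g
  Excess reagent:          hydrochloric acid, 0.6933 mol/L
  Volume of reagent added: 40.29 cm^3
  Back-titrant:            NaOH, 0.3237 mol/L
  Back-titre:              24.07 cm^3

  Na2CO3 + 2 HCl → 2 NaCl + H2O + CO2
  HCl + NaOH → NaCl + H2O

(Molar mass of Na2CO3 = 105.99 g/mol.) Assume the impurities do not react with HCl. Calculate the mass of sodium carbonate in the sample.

1.067 g

n(HCl) added = 0.04029 × 0.6933 = 0.02793 mol
n(NaOH) used in back-titration = 0.02407 × 0.3237 = 7.791 × 10^-3 mol
n(HCl) left over = 7.791 × 10^-3 mol (1:1 ratio)
n(HCl) consumed by analyte = 0.02793 − 7.791 × 10^-3 = 0.02014 mol
From the 1:2 ratio, n(Na2CO3) = 1/2 × 0.02014 = 0.01007 mol
mass of Na2CO3 = 0.01007 × 105.99 = 1.067 g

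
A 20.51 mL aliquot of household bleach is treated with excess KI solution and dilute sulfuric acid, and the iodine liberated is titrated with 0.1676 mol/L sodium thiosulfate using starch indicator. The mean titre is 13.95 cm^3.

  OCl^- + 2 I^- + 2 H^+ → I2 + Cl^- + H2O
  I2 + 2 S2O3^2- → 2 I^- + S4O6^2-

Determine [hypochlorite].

n(S2O3^2-) = 0.01395 × 0.1676 = 2.338 × 10^-3 mol
n(I2) = n(S2O3^2-)/2 = 1.169 × 10^-3 mol
n(OCl^-) in the aliquot = 1.169 × 10^-3 mol (1:1 ratio)
[OCl^-] = 1.169 × 10^-3 / 0.02051 = 0.05700 mol/L

0.05700 mol/L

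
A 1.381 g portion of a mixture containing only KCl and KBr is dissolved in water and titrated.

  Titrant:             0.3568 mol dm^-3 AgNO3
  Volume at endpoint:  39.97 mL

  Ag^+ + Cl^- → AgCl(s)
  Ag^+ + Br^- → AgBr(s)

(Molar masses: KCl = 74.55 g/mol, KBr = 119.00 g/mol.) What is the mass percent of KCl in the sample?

38.39 %

n(AgNO3) = 0.03997 × 0.3568 = 0.01426 mol
Let x = n(KCl), y = n(KBr).
Titrant: 1x + 1y = 0.01426;  mass: 74.55x + 119.00y = 1.381
Solving, x = 7.111 × 10^-3 mol, y = 7.150 × 10^-3 mol
mass of KCl = 7.111 × 10^-3 × 74.55 = 0.5301 g
% KCl = 0.5301 / 1.381 × 100 = 38.39 %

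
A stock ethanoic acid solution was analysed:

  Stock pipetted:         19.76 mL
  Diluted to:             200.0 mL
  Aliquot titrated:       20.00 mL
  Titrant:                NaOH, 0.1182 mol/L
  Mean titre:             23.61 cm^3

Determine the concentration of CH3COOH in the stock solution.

1.412 mol/L

CH3COOH + NaOH → CH3COONa + H2O
n(NaOH) = 0.02361 × 0.1182 = 2.791 × 10^-3 mol
n(CH3COOH) in the aliquot = 2.791 × 10^-3 mol (1:1 ratio)
[CH3COOH]_dilute = 2.791 × 10^-3 / 0.02000 = 0.1395 mol/L
Dilution factor = 200.0 / 19.76 = 10.12
[CH3COOH]_stock = 0.1395 × 10.12 = 1.412 mol/L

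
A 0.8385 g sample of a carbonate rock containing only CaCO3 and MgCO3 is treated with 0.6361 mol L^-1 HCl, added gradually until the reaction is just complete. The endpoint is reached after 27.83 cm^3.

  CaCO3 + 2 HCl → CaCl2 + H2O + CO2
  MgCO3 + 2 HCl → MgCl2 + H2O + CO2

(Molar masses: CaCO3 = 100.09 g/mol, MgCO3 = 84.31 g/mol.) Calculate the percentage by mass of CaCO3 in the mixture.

69.78 %

n(HCl) = 0.02783 × 0.6361 = 0.01770 mol
Let x = n(CaCO3), y = n(MgCO3).
Titrant: 2x + 2y = 0.01770;  mass: 100.09x + 84.31y = 0.8385
Solving, x = 5.846 × 10^-3 mol, y = 3.006 × 10^-3 mol
mass of CaCO3 = 5.846 × 10^-3 × 100.09 = 0.5851 g
% CaCO3 = 0.5851 / 0.8385 × 100 = 69.78 %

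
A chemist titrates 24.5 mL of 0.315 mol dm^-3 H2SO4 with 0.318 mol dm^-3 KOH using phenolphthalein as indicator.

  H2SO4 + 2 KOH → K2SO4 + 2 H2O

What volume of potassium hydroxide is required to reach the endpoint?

n(H2SO4) = 0.0245 L × 0.315 mol/L = 7.72 × 10^-3 mol
From the 2:1 stoichiometry, n(KOH) = 2/1 × 7.72 × 10^-3 = 0.0154 mol
V(KOH) = 0.0154 mol / 0.318 mol/L = 0.0485 L = 48.5 mL

48.5 mL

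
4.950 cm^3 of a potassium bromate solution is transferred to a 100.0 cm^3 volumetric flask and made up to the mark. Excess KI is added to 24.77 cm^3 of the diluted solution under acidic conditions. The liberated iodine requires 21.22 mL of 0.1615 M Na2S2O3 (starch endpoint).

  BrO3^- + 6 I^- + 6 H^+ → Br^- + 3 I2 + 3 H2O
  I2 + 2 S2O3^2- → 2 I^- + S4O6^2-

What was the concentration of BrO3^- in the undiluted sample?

n(S2O3^2-) = 0.02122 × 0.1615 = 3.427 × 10^-3 mol
n(I2) = n(S2O3^2-)/2 = 1.714 × 10^-3 mol
From the 1:3 ratio, n(BrO3^-) in the aliquot = 1/3 × 1.714 × 10^-3 = 5.712 × 10^-4 mol
[BrO3^-]_dilute = 5.712 × 10^-4 / 0.02477 = 0.02306 mol/L
[BrO3^-]_original = 0.02306 × 100.0/4.950 = 0.4658 mol/L

0.4658 M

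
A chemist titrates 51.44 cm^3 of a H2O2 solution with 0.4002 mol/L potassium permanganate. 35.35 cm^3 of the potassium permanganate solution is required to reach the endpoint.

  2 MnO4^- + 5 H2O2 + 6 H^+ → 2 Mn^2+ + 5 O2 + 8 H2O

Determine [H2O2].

n(KMnO4) = 0.03535 L × 0.4002 mol/L = 0.01415 mol
From the 5:2 mole ratio, n(H2O2) = 5/2 × 0.01415 = 0.03537 mol
[H2O2] = 0.03537 mol / 0.05144 L = 0.6876 mol/L

0.6876 mol/L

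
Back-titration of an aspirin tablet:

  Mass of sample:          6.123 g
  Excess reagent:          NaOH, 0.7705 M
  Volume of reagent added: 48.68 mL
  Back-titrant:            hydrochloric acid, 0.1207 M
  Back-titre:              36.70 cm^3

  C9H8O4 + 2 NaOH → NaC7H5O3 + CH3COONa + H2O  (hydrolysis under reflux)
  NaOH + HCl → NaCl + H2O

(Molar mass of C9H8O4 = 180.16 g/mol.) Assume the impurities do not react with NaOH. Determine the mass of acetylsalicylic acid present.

n(NaOH) added = 0.04868 × 0.7705 = 0.03751 mol
n(HCl) used in back-titration = 0.03670 × 0.1207 = 4.430 × 10^-3 mol
n(NaOH) left over = 4.430 × 10^-3 mol (1:1 ratio)
n(NaOH) consumed by analyte = 0.03751 − 4.430 × 10^-3 = 0.03308 mol
From the 1:2 ratio, n(C9H8O4) = 1/2 × 0.03308 = 0.01654 mol
mass of C9H8O4 = 0.01654 × 180.16 = 2.980 g

2.980 g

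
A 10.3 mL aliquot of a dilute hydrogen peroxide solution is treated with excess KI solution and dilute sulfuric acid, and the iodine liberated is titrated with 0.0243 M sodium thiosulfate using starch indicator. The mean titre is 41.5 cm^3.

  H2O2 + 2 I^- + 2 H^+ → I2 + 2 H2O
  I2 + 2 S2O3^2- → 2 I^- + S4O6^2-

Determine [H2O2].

n(S2O3^2-) = 0.0415 × 0.0243 = 1.01 × 10^-3 mol
n(I2) = n(S2O3^2-)/2 = 5.04 × 10^-4 mol
n(H2O2) in the aliquot = 5.04 × 10^-4 mol (1:1 ratio)
[H2O2] = 5.04 × 10^-4 / 0.0103 = 0.0490 mol/L

0.0490 M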